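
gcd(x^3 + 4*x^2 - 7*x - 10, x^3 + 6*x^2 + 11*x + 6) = x + 1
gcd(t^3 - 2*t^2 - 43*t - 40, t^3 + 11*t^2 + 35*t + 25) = t^2 + 6*t + 5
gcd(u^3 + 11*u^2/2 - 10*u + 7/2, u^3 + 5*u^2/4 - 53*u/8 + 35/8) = u - 1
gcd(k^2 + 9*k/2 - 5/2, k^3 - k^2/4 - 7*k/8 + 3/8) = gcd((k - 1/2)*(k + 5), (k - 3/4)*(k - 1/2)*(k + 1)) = k - 1/2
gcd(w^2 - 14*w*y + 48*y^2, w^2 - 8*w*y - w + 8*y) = -w + 8*y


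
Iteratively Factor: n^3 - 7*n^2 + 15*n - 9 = (n - 3)*(n^2 - 4*n + 3) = (n - 3)^2*(n - 1)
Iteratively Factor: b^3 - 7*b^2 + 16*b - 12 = (b - 2)*(b^2 - 5*b + 6) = (b - 2)^2*(b - 3)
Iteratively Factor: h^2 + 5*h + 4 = (h + 1)*(h + 4)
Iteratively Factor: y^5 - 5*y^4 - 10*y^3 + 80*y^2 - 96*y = (y - 3)*(y^4 - 2*y^3 - 16*y^2 + 32*y) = (y - 4)*(y - 3)*(y^3 + 2*y^2 - 8*y) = y*(y - 4)*(y - 3)*(y^2 + 2*y - 8) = y*(y - 4)*(y - 3)*(y - 2)*(y + 4)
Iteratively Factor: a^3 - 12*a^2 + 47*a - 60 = (a - 5)*(a^2 - 7*a + 12) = (a - 5)*(a - 3)*(a - 4)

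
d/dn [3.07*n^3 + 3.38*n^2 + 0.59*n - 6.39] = 9.21*n^2 + 6.76*n + 0.59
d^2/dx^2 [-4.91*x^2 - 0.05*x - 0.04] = -9.82000000000000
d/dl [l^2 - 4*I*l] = 2*l - 4*I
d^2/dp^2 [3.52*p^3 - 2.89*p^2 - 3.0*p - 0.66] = 21.12*p - 5.78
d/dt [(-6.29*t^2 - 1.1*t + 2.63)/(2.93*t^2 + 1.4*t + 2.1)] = (-5.583*t^2 - 41.8298*t - 5.992)/(8.5849*t^4 + 8.204*t^3 + 14.266*t^2 + 5.88*t + 4.41)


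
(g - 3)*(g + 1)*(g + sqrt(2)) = g^3 - 2*g^2 + sqrt(2)*g^2 - 3*g - 2*sqrt(2)*g - 3*sqrt(2)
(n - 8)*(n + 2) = n^2 - 6*n - 16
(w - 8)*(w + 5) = w^2 - 3*w - 40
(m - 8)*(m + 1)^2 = m^3 - 6*m^2 - 15*m - 8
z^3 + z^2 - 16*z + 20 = (z - 2)^2*(z + 5)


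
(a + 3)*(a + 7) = a^2 + 10*a + 21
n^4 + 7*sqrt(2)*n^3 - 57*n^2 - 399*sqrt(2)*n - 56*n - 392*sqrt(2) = (n - 8)*(n + 1)*(n + 7)*(n + 7*sqrt(2))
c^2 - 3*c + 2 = (c - 2)*(c - 1)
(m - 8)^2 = m^2 - 16*m + 64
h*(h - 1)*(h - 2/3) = h^3 - 5*h^2/3 + 2*h/3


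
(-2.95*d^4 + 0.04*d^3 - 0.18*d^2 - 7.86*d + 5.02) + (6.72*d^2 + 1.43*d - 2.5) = -2.95*d^4 + 0.04*d^3 + 6.54*d^2 - 6.43*d + 2.52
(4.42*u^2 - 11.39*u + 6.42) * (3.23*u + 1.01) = 14.2766*u^3 - 32.3255*u^2 + 9.2327*u + 6.4842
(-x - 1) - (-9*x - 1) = 8*x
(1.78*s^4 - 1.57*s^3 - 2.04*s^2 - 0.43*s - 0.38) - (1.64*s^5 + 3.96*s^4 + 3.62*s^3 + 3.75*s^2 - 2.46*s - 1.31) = -1.64*s^5 - 2.18*s^4 - 5.19*s^3 - 5.79*s^2 + 2.03*s + 0.93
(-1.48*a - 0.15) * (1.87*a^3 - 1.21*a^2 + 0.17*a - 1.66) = -2.7676*a^4 + 1.5103*a^3 - 0.0701*a^2 + 2.4313*a + 0.249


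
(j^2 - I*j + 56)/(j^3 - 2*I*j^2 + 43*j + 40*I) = (j + 7*I)/(j^2 + 6*I*j - 5)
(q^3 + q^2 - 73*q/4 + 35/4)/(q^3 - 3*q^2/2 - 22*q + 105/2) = (q - 1/2)/(q - 3)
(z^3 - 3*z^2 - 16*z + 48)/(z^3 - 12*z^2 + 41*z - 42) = (z^2 - 16)/(z^2 - 9*z + 14)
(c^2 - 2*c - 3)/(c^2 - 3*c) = (c + 1)/c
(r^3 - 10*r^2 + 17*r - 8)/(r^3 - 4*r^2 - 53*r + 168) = (r^2 - 2*r + 1)/(r^2 + 4*r - 21)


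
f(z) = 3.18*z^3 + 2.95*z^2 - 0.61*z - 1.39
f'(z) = 9.54*z^2 + 5.9*z - 0.61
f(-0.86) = -0.71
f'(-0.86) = 1.37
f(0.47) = -0.69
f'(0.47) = 4.27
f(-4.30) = -197.05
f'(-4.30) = 150.41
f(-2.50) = -31.12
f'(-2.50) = 44.26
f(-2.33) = -24.18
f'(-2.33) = 37.43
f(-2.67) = -39.26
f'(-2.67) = 51.65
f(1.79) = 25.21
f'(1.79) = 40.52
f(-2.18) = -18.99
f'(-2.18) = 31.87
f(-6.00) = -578.41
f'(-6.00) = 307.43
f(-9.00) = -2075.17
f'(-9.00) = 719.03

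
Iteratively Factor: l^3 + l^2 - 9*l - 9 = (l + 1)*(l^2 - 9) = (l - 3)*(l + 1)*(l + 3)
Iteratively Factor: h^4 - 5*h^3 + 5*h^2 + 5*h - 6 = (h + 1)*(h^3 - 6*h^2 + 11*h - 6) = (h - 1)*(h + 1)*(h^2 - 5*h + 6) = (h - 2)*(h - 1)*(h + 1)*(h - 3)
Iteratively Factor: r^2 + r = (r + 1)*(r)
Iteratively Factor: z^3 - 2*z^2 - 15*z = (z - 5)*(z^2 + 3*z) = z*(z - 5)*(z + 3)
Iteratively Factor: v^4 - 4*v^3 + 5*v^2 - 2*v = (v - 1)*(v^3 - 3*v^2 + 2*v) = (v - 1)^2*(v^2 - 2*v) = (v - 2)*(v - 1)^2*(v)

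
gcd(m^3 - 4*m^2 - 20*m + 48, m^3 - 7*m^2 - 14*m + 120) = m^2 - 2*m - 24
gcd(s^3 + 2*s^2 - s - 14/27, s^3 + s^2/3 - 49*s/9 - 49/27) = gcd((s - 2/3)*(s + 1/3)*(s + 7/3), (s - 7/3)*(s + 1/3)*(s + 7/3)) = s^2 + 8*s/3 + 7/9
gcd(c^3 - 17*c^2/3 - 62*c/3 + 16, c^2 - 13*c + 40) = c - 8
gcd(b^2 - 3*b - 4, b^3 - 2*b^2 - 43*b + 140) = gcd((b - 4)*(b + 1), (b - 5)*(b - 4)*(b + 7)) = b - 4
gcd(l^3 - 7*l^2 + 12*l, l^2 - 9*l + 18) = l - 3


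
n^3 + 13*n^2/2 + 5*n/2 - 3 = (n - 1/2)*(n + 1)*(n + 6)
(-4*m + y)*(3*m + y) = -12*m^2 - m*y + y^2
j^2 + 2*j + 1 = (j + 1)^2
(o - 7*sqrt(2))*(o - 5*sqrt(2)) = o^2 - 12*sqrt(2)*o + 70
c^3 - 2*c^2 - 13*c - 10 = (c - 5)*(c + 1)*(c + 2)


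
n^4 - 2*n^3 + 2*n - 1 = (n - 1)^3*(n + 1)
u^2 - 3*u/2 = u*(u - 3/2)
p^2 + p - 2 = (p - 1)*(p + 2)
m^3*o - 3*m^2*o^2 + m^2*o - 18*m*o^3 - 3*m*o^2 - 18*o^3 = (m - 6*o)*(m + 3*o)*(m*o + o)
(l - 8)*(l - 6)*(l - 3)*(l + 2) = l^4 - 15*l^3 + 56*l^2 + 36*l - 288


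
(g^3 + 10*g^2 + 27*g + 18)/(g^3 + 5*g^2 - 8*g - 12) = (g + 3)/(g - 2)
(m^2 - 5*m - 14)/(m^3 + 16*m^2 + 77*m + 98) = (m - 7)/(m^2 + 14*m + 49)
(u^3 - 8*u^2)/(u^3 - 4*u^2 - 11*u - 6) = u^2*(8 - u)/(-u^3 + 4*u^2 + 11*u + 6)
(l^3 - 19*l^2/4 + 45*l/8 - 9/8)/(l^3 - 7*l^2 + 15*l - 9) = (8*l^2 - 14*l + 3)/(8*(l^2 - 4*l + 3))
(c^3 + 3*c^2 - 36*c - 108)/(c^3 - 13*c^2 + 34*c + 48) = (c^2 + 9*c + 18)/(c^2 - 7*c - 8)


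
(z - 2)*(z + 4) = z^2 + 2*z - 8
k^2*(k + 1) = k^3 + k^2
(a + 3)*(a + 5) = a^2 + 8*a + 15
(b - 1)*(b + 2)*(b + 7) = b^3 + 8*b^2 + 5*b - 14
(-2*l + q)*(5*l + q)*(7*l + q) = -70*l^3 + 11*l^2*q + 10*l*q^2 + q^3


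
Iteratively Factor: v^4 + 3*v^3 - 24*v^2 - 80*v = (v + 4)*(v^3 - v^2 - 20*v) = (v - 5)*(v + 4)*(v^2 + 4*v) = (v - 5)*(v + 4)^2*(v)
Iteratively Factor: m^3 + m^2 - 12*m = (m)*(m^2 + m - 12) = m*(m + 4)*(m - 3)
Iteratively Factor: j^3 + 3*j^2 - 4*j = (j - 1)*(j^2 + 4*j) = j*(j - 1)*(j + 4)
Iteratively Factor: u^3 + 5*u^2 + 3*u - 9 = (u - 1)*(u^2 + 6*u + 9) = (u - 1)*(u + 3)*(u + 3)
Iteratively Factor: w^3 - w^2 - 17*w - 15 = (w - 5)*(w^2 + 4*w + 3) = (w - 5)*(w + 1)*(w + 3)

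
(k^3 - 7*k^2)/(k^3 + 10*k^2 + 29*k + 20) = k^2*(k - 7)/(k^3 + 10*k^2 + 29*k + 20)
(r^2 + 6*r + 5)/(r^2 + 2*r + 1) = (r + 5)/(r + 1)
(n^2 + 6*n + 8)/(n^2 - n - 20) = (n + 2)/(n - 5)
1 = 1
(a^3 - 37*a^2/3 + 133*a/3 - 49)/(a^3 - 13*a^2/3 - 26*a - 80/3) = (-3*a^3 + 37*a^2 - 133*a + 147)/(-3*a^3 + 13*a^2 + 78*a + 80)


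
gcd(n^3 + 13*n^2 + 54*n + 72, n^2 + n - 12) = n + 4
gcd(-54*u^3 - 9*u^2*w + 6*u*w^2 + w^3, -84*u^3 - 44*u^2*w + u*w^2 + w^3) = 6*u + w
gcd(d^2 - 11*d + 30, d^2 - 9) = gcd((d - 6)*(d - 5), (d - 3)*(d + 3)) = 1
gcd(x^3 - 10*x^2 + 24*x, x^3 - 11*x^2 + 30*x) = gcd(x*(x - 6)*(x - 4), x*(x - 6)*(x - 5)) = x^2 - 6*x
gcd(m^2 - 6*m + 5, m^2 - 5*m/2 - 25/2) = m - 5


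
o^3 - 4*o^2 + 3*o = o*(o - 3)*(o - 1)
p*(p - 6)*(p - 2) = p^3 - 8*p^2 + 12*p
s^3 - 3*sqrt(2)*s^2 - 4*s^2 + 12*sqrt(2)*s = s*(s - 4)*(s - 3*sqrt(2))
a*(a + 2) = a^2 + 2*a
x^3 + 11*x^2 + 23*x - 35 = (x - 1)*(x + 5)*(x + 7)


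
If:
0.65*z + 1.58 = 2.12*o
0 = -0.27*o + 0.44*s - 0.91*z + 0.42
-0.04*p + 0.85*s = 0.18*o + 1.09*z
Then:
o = 0.306603773584906*z + 0.745283018867924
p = 19.3171901801029*z - 13.9195433104631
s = 2.25632504288165*z - 0.49721269296741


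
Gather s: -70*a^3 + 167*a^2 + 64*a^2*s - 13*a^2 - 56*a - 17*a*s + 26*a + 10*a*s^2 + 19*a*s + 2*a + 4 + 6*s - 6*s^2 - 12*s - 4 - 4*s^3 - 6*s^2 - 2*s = -70*a^3 + 154*a^2 - 28*a - 4*s^3 + s^2*(10*a - 12) + s*(64*a^2 + 2*a - 8)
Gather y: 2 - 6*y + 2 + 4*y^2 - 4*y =4*y^2 - 10*y + 4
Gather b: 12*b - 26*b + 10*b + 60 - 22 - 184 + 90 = -4*b - 56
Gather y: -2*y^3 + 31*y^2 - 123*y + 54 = -2*y^3 + 31*y^2 - 123*y + 54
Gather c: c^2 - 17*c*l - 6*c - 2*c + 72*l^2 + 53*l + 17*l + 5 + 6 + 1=c^2 + c*(-17*l - 8) + 72*l^2 + 70*l + 12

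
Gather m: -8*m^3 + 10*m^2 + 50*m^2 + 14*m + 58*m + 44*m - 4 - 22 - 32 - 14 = -8*m^3 + 60*m^2 + 116*m - 72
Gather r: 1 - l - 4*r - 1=-l - 4*r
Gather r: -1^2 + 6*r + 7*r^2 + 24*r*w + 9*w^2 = 7*r^2 + r*(24*w + 6) + 9*w^2 - 1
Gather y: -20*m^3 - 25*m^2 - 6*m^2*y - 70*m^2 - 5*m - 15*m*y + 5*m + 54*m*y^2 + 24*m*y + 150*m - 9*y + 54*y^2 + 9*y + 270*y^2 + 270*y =-20*m^3 - 95*m^2 + 150*m + y^2*(54*m + 324) + y*(-6*m^2 + 9*m + 270)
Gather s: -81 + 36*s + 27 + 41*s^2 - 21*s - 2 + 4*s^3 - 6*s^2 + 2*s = 4*s^3 + 35*s^2 + 17*s - 56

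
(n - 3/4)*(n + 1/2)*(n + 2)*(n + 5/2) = n^4 + 17*n^3/4 + 7*n^2/2 - 47*n/16 - 15/8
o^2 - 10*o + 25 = (o - 5)^2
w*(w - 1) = w^2 - w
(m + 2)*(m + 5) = m^2 + 7*m + 10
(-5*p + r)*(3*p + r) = -15*p^2 - 2*p*r + r^2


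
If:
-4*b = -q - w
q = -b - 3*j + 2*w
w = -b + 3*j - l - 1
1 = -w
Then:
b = q/4 - 1/4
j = -5*q/12 - 7/12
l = -3*q/2 - 3/2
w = -1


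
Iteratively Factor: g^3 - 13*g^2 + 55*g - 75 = (g - 5)*(g^2 - 8*g + 15) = (g - 5)^2*(g - 3)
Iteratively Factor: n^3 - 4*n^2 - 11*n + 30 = (n + 3)*(n^2 - 7*n + 10) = (n - 2)*(n + 3)*(n - 5)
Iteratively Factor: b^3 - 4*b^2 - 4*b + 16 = (b - 4)*(b^2 - 4) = (b - 4)*(b - 2)*(b + 2)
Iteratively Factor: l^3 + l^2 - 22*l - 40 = (l - 5)*(l^2 + 6*l + 8) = (l - 5)*(l + 2)*(l + 4)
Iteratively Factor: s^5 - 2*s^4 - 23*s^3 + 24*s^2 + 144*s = (s - 4)*(s^4 + 2*s^3 - 15*s^2 - 36*s) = s*(s - 4)*(s^3 + 2*s^2 - 15*s - 36) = s*(s - 4)*(s + 3)*(s^2 - s - 12) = s*(s - 4)*(s + 3)^2*(s - 4)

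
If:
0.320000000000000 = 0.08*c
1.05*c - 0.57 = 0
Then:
No Solution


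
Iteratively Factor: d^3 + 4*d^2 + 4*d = (d + 2)*(d^2 + 2*d) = (d + 2)^2*(d)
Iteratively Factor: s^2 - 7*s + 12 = (s - 3)*(s - 4)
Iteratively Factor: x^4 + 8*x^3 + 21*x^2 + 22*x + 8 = (x + 4)*(x^3 + 4*x^2 + 5*x + 2) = (x + 1)*(x + 4)*(x^2 + 3*x + 2) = (x + 1)^2*(x + 4)*(x + 2)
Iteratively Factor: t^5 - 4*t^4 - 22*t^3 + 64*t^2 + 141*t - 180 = (t - 5)*(t^4 + t^3 - 17*t^2 - 21*t + 36) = (t - 5)*(t - 4)*(t^3 + 5*t^2 + 3*t - 9) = (t - 5)*(t - 4)*(t + 3)*(t^2 + 2*t - 3) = (t - 5)*(t - 4)*(t + 3)^2*(t - 1)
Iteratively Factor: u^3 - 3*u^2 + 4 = (u - 2)*(u^2 - u - 2) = (u - 2)*(u + 1)*(u - 2)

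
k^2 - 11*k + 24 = (k - 8)*(k - 3)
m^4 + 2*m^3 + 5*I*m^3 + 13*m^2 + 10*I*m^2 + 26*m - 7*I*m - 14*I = (m + 2)*(m - I)^2*(m + 7*I)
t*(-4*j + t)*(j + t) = -4*j^2*t - 3*j*t^2 + t^3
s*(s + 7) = s^2 + 7*s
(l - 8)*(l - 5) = l^2 - 13*l + 40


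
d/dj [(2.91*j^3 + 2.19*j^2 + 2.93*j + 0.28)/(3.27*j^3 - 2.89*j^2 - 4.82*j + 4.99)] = (-3.5527136788005e-15*j^5 - 15.5712*j^4 - 47.2146*j^3 + 38.7278*j^2 + 23.4746*j + 15.9703)/(10.6929*j^6 - 18.9006*j^5 - 23.1707*j^4 + 60.4942*j^3 - 5.6098*j^2 - 48.1036*j + 24.9001)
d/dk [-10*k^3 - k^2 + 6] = 2*k*(-15*k - 1)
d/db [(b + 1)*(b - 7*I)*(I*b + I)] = I*(b + 1)*(3*b + 1 - 14*I)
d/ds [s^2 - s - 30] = 2*s - 1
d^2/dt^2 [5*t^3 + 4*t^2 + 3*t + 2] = 30*t + 8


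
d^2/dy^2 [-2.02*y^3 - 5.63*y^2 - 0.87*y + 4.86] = -12.12*y - 11.26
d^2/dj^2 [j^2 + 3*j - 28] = 2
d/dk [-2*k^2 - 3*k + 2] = -4*k - 3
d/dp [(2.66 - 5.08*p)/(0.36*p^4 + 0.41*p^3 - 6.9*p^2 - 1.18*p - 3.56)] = (5.4864*p^4 + 0.3352*p^3 - 38.3238*p^2 + 36.708*p + 21.2236)/(0.1296*p^8 + 0.2952*p^7 - 4.7999*p^6 - 6.5076*p^5 + 44.0792*p^4 + 13.3648*p^3 + 50.5204*p^2 + 8.4016*p + 12.6736)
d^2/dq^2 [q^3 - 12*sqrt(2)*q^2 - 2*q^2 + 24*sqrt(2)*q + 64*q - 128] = 6*q - 24*sqrt(2) - 4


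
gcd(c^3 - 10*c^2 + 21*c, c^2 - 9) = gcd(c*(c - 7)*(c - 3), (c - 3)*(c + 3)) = c - 3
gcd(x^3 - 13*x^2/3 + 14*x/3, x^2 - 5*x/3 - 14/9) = x - 7/3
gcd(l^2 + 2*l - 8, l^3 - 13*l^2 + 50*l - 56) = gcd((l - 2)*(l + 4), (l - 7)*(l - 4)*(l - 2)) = l - 2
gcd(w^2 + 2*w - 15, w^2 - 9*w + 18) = w - 3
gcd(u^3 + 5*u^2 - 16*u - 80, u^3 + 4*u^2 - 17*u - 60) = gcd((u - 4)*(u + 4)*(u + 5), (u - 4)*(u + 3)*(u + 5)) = u^2 + u - 20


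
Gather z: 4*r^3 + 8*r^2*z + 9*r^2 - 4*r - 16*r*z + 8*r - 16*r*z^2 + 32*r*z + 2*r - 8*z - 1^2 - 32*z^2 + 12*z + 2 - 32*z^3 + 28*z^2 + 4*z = 4*r^3 + 9*r^2 + 6*r - 32*z^3 + z^2*(-16*r - 4) + z*(8*r^2 + 16*r + 8) + 1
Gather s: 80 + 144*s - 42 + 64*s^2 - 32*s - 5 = 64*s^2 + 112*s + 33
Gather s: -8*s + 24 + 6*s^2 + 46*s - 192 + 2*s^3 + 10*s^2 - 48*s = 2*s^3 + 16*s^2 - 10*s - 168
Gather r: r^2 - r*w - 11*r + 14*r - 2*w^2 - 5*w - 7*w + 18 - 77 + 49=r^2 + r*(3 - w) - 2*w^2 - 12*w - 10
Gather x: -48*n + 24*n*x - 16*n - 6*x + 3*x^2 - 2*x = -64*n + 3*x^2 + x*(24*n - 8)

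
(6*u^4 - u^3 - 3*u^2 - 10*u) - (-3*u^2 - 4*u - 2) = 6*u^4 - u^3 - 6*u + 2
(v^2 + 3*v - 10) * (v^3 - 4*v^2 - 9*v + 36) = v^5 - v^4 - 31*v^3 + 49*v^2 + 198*v - 360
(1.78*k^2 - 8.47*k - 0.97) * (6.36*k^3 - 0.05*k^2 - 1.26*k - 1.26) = 11.3208*k^5 - 53.9582*k^4 - 7.9885*k^3 + 8.4779*k^2 + 11.8944*k + 1.2222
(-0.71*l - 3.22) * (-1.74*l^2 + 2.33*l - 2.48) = 1.2354*l^3 + 3.9485*l^2 - 5.7418*l + 7.9856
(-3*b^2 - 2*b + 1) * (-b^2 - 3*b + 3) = 3*b^4 + 11*b^3 - 4*b^2 - 9*b + 3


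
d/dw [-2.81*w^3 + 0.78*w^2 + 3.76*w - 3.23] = -8.43*w^2 + 1.56*w + 3.76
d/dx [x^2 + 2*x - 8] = 2*x + 2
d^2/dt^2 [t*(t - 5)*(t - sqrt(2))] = 6*t - 10 - 2*sqrt(2)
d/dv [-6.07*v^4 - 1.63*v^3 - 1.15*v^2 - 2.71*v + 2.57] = -24.28*v^3 - 4.89*v^2 - 2.3*v - 2.71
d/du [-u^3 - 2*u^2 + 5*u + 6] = -3*u^2 - 4*u + 5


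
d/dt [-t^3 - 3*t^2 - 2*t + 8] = -3*t^2 - 6*t - 2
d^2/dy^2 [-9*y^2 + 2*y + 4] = -18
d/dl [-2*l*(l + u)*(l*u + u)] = 2*u*(-3*l^2 - 2*l*u - 2*l - u)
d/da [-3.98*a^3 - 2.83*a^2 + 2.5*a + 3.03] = -11.94*a^2 - 5.66*a + 2.5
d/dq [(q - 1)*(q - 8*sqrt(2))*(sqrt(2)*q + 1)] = 3*sqrt(2)*q^2 - 30*q - 2*sqrt(2)*q - 8*sqrt(2) + 15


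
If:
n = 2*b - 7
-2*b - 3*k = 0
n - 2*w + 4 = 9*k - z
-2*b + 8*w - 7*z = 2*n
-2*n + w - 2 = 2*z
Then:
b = 19/26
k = -19/39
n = -72/13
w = 64/13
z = 7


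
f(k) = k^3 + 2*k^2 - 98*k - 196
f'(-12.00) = 286.00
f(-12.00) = -460.00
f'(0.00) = -98.00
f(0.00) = -196.00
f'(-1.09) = -98.80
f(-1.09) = -88.10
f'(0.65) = -94.13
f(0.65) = -258.58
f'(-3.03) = -82.58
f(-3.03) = 91.48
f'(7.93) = 122.37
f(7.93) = -348.69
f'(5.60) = 18.48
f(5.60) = -506.46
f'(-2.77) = -86.06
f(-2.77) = 69.55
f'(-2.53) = -88.92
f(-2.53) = 48.55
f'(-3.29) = -78.69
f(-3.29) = 112.46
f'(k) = 3*k^2 + 4*k - 98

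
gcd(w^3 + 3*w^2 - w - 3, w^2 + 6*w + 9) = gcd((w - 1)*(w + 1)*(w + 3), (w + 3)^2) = w + 3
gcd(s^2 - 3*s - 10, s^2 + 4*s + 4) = s + 2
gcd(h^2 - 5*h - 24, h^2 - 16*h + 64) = h - 8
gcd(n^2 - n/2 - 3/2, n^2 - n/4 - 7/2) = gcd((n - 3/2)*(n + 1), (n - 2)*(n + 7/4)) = 1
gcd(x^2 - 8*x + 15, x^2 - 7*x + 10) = x - 5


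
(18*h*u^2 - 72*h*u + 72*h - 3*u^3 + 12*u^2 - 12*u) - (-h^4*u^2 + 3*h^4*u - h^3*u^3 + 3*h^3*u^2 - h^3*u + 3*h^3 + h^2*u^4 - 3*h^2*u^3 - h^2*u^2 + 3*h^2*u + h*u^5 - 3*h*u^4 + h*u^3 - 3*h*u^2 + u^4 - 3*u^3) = h^4*u^2 - 3*h^4*u + h^3*u^3 - 3*h^3*u^2 + h^3*u - 3*h^3 - h^2*u^4 + 3*h^2*u^3 + h^2*u^2 - 3*h^2*u - h*u^5 + 3*h*u^4 - h*u^3 + 21*h*u^2 - 72*h*u + 72*h - u^4 + 12*u^2 - 12*u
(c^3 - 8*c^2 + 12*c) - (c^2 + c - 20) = c^3 - 9*c^2 + 11*c + 20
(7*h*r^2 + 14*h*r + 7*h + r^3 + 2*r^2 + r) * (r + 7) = 7*h*r^3 + 63*h*r^2 + 105*h*r + 49*h + r^4 + 9*r^3 + 15*r^2 + 7*r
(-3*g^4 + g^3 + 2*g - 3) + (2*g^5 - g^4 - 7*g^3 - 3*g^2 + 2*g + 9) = 2*g^5 - 4*g^4 - 6*g^3 - 3*g^2 + 4*g + 6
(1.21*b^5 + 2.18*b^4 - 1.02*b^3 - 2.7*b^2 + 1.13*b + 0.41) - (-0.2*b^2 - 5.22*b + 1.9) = 1.21*b^5 + 2.18*b^4 - 1.02*b^3 - 2.5*b^2 + 6.35*b - 1.49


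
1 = 1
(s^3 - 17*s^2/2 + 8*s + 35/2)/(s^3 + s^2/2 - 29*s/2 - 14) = (2*s^2 - 19*s + 35)/(2*s^2 - s - 28)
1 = 1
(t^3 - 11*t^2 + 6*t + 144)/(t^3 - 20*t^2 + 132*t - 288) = (t + 3)/(t - 6)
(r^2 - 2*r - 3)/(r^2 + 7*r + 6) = (r - 3)/(r + 6)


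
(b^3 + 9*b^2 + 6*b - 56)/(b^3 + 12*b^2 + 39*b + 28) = (b - 2)/(b + 1)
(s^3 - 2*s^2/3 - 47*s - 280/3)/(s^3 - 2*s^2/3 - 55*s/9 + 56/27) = 9*(s^2 - 3*s - 40)/(9*s^2 - 27*s + 8)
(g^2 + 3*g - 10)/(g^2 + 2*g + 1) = (g^2 + 3*g - 10)/(g^2 + 2*g + 1)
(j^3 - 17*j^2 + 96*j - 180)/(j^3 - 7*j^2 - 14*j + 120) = (j - 6)/(j + 4)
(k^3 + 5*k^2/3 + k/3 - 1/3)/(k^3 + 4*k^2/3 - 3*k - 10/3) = (3*k^2 + 2*k - 1)/(3*k^2 + k - 10)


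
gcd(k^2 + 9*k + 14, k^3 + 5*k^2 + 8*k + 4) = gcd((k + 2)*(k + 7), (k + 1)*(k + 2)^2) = k + 2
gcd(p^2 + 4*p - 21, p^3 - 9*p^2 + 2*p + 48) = p - 3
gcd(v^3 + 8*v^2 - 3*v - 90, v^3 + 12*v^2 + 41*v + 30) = v^2 + 11*v + 30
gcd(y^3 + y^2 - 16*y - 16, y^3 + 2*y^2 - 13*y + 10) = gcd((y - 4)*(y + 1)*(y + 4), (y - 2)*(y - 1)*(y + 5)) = 1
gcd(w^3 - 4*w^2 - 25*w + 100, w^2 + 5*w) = w + 5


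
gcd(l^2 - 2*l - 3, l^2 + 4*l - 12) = 1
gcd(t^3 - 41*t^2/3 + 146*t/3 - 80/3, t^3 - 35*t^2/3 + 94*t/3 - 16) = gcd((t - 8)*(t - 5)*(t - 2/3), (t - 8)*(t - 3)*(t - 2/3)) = t^2 - 26*t/3 + 16/3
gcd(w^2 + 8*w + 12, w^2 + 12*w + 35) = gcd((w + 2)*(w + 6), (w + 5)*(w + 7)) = 1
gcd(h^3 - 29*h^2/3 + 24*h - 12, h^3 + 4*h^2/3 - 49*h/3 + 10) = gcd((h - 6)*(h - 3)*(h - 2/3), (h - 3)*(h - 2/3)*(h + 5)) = h^2 - 11*h/3 + 2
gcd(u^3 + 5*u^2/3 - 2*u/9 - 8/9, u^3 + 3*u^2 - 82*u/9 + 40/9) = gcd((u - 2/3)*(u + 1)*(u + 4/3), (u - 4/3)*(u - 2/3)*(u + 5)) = u - 2/3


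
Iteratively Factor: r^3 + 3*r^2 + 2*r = (r + 1)*(r^2 + 2*r) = (r + 1)*(r + 2)*(r)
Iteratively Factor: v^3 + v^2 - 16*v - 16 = (v + 4)*(v^2 - 3*v - 4) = (v + 1)*(v + 4)*(v - 4)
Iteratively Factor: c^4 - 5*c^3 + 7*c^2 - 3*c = (c - 1)*(c^3 - 4*c^2 + 3*c) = (c - 3)*(c - 1)*(c^2 - c) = (c - 3)*(c - 1)^2*(c)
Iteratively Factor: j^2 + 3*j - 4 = (j + 4)*(j - 1)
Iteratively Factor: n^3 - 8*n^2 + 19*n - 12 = (n - 1)*(n^2 - 7*n + 12) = (n - 3)*(n - 1)*(n - 4)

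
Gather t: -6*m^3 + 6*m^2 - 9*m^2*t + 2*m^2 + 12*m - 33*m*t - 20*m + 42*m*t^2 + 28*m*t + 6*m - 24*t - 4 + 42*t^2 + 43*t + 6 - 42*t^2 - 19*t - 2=-6*m^3 + 8*m^2 + 42*m*t^2 - 2*m + t*(-9*m^2 - 5*m)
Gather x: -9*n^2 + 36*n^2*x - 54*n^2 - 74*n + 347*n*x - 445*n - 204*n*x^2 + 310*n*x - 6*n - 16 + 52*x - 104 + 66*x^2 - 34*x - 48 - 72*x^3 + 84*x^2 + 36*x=-63*n^2 - 525*n - 72*x^3 + x^2*(150 - 204*n) + x*(36*n^2 + 657*n + 54) - 168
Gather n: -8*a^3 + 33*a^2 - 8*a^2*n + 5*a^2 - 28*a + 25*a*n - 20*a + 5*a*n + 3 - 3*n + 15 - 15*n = -8*a^3 + 38*a^2 - 48*a + n*(-8*a^2 + 30*a - 18) + 18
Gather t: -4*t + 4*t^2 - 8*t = 4*t^2 - 12*t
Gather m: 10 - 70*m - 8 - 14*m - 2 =-84*m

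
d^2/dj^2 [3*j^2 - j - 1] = 6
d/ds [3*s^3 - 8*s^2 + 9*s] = 9*s^2 - 16*s + 9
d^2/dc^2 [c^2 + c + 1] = 2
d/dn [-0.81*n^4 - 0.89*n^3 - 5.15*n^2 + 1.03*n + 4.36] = -3.24*n^3 - 2.67*n^2 - 10.3*n + 1.03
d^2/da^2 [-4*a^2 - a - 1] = -8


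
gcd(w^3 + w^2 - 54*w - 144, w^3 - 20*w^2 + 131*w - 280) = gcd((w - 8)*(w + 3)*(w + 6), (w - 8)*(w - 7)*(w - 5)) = w - 8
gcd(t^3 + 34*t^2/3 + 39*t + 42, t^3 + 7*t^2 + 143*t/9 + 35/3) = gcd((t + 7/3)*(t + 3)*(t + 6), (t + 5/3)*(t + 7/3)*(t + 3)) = t^2 + 16*t/3 + 7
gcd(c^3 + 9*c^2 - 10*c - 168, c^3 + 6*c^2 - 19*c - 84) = c^2 + 3*c - 28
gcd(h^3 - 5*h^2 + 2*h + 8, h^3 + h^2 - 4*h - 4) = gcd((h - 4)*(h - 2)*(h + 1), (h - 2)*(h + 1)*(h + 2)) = h^2 - h - 2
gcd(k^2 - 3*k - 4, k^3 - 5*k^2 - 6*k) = k + 1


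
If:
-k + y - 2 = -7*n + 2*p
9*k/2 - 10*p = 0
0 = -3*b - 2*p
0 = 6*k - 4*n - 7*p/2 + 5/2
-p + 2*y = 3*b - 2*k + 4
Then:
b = 210/739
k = -700/739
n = -625/1478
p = -315/739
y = 4671/1478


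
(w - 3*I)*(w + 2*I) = w^2 - I*w + 6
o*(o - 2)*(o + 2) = o^3 - 4*o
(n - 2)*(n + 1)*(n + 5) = n^3 + 4*n^2 - 7*n - 10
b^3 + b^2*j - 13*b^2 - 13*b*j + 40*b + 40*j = (b - 8)*(b - 5)*(b + j)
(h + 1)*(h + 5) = h^2 + 6*h + 5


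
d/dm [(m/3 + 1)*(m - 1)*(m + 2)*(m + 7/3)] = 4*m^3/3 + 19*m^2/3 + 62*m/9 - 11/9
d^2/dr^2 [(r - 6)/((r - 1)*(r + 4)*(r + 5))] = 2*(3*r^5 - 12*r^4 - 331*r^3 - 1230*r^2 - 1464*r - 1466)/(r^9 + 24*r^8 + 225*r^7 + 980*r^6 + 1515*r^5 - 2256*r^4 - 8029*r^3 + 2340*r^2 + 13200*r - 8000)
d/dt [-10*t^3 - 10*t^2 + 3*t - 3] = -30*t^2 - 20*t + 3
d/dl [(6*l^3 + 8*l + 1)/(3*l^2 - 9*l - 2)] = (18*l^4 - 108*l^3 - 60*l^2 - 6*l - 7)/(9*l^4 - 54*l^3 + 69*l^2 + 36*l + 4)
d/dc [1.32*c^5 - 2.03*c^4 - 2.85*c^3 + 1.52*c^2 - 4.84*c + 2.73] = 6.6*c^4 - 8.12*c^3 - 8.55*c^2 + 3.04*c - 4.84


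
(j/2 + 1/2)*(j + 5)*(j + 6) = j^3/2 + 6*j^2 + 41*j/2 + 15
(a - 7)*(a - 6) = a^2 - 13*a + 42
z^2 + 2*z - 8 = (z - 2)*(z + 4)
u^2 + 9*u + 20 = (u + 4)*(u + 5)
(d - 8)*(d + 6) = d^2 - 2*d - 48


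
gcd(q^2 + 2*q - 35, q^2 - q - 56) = q + 7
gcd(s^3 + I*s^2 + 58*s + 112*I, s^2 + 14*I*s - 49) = s + 7*I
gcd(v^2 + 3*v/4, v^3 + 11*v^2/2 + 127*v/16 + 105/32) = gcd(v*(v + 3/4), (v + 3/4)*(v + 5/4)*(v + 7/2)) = v + 3/4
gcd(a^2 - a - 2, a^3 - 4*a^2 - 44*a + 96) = a - 2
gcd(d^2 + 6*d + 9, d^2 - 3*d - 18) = d + 3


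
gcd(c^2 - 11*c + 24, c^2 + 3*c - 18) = c - 3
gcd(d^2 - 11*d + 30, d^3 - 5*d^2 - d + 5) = d - 5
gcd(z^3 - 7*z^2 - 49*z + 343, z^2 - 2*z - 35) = z - 7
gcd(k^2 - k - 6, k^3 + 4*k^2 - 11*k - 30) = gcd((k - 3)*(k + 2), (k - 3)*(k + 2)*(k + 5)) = k^2 - k - 6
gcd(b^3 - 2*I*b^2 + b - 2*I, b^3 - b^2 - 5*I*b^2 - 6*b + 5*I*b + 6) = b - 2*I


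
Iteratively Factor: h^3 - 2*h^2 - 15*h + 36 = (h - 3)*(h^2 + h - 12) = (h - 3)*(h + 4)*(h - 3)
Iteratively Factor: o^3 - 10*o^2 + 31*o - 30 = (o - 3)*(o^2 - 7*o + 10) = (o - 3)*(o - 2)*(o - 5)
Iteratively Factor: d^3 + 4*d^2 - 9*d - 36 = (d - 3)*(d^2 + 7*d + 12) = (d - 3)*(d + 4)*(d + 3)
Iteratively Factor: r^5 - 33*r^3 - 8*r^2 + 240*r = (r - 5)*(r^4 + 5*r^3 - 8*r^2 - 48*r) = (r - 5)*(r - 3)*(r^3 + 8*r^2 + 16*r) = r*(r - 5)*(r - 3)*(r^2 + 8*r + 16) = r*(r - 5)*(r - 3)*(r + 4)*(r + 4)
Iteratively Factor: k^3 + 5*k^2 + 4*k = (k)*(k^2 + 5*k + 4) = k*(k + 4)*(k + 1)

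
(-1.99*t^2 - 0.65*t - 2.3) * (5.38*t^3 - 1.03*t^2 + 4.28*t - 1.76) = -10.7062*t^5 - 1.4473*t^4 - 20.2217*t^3 + 3.0894*t^2 - 8.7*t + 4.048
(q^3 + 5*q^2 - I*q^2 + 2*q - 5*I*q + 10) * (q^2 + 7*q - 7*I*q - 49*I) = q^5 + 12*q^4 - 8*I*q^4 + 30*q^3 - 96*I*q^3 - 60*q^2 - 294*I*q^2 - 175*q - 168*I*q - 490*I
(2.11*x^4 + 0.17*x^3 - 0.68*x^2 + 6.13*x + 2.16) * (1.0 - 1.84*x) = -3.8824*x^5 + 1.7972*x^4 + 1.4212*x^3 - 11.9592*x^2 + 2.1556*x + 2.16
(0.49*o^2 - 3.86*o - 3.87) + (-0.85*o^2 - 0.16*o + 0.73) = -0.36*o^2 - 4.02*o - 3.14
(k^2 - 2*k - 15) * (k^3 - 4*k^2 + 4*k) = k^5 - 6*k^4 - 3*k^3 + 52*k^2 - 60*k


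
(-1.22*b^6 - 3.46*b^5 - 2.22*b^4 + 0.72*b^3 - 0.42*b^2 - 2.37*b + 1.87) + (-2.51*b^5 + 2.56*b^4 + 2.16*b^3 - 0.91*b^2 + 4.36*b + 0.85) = -1.22*b^6 - 5.97*b^5 + 0.34*b^4 + 2.88*b^3 - 1.33*b^2 + 1.99*b + 2.72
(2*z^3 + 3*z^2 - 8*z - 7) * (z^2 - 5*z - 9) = 2*z^5 - 7*z^4 - 41*z^3 + 6*z^2 + 107*z + 63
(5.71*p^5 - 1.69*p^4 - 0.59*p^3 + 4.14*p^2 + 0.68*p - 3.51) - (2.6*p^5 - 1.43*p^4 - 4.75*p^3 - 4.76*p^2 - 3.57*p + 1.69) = 3.11*p^5 - 0.26*p^4 + 4.16*p^3 + 8.9*p^2 + 4.25*p - 5.2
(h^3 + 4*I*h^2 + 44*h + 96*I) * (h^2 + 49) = h^5 + 4*I*h^4 + 93*h^3 + 292*I*h^2 + 2156*h + 4704*I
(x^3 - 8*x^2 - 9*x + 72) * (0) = 0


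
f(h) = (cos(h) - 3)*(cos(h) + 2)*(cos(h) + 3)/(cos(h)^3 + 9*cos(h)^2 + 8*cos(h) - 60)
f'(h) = (cos(h) - 3)*(cos(h) + 2)*(cos(h) + 3)*(3*sin(h)*cos(h)^2 + 18*sin(h)*cos(h) + 8*sin(h))/(cos(h)^3 + 9*cos(h)^2 + 8*cos(h) - 60)^2 - (cos(h) - 3)*(cos(h) + 2)*sin(h)/(cos(h)^3 + 9*cos(h)^2 + 8*cos(h) - 60) - (cos(h) - 3)*(cos(h) + 3)*sin(h)/(cos(h)^3 + 9*cos(h)^2 + 8*cos(h) - 60) - (cos(h) + 2)*(cos(h) + 3)*sin(h)/(cos(h)^3 + 9*cos(h)^2 + 8*cos(h) - 60) = (-7*cos(h)^4 - 34*cos(h)^3 + 29*cos(h)^2 - 84*cos(h) - 684)*sin(h)/((cos(h) - 2)^2*(cos(h) + 5)^2*(cos(h) + 6)^2)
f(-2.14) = 0.21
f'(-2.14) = 0.14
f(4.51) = 0.26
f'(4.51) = 0.17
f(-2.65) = 0.15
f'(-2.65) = 0.07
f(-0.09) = 0.57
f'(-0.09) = 0.04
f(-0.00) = 0.57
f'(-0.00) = 0.00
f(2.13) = 0.21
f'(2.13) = -0.14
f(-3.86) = 0.17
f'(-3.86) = -0.10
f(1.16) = 0.38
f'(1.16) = -0.21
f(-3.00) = 0.13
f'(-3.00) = 0.02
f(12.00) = 0.51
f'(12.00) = 0.19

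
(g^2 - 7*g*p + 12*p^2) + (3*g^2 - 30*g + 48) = 4*g^2 - 7*g*p - 30*g + 12*p^2 + 48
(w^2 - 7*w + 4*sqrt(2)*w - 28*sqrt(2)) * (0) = 0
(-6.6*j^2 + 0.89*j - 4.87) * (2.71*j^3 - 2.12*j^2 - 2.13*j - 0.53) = -17.886*j^5 + 16.4039*j^4 - 1.0265*j^3 + 11.9267*j^2 + 9.9014*j + 2.5811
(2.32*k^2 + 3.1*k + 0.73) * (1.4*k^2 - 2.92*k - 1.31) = 3.248*k^4 - 2.4344*k^3 - 11.0692*k^2 - 6.1926*k - 0.9563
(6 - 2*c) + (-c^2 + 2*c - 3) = 3 - c^2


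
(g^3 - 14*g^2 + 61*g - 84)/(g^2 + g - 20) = (g^2 - 10*g + 21)/(g + 5)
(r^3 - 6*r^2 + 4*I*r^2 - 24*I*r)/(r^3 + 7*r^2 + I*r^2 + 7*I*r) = (r^2 + r*(-6 + 4*I) - 24*I)/(r^2 + r*(7 + I) + 7*I)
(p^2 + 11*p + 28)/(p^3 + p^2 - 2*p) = (p^2 + 11*p + 28)/(p*(p^2 + p - 2))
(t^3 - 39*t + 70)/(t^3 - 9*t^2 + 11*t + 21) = (t^3 - 39*t + 70)/(t^3 - 9*t^2 + 11*t + 21)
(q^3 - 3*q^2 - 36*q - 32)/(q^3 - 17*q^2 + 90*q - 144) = (q^2 + 5*q + 4)/(q^2 - 9*q + 18)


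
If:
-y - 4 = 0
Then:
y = -4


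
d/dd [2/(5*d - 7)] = -10/(5*d - 7)^2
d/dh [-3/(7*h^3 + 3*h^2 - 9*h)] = 9*(7*h^2 + 2*h - 3)/(h^2*(7*h^2 + 3*h - 9)^2)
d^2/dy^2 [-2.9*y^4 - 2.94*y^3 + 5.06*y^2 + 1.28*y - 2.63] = -34.8*y^2 - 17.64*y + 10.12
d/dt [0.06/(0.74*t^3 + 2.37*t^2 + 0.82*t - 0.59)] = (-0.1332*t^2 - 0.2844*t - 0.0492)/(0.74*t^3 + 2.37*t^2 + 0.82*t - 0.59)^2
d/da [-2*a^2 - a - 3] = -4*a - 1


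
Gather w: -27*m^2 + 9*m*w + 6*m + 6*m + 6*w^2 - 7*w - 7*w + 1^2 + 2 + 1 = -27*m^2 + 12*m + 6*w^2 + w*(9*m - 14) + 4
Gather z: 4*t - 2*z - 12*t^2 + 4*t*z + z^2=-12*t^2 + 4*t + z^2 + z*(4*t - 2)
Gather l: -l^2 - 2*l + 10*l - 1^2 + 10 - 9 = -l^2 + 8*l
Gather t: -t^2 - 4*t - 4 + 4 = -t^2 - 4*t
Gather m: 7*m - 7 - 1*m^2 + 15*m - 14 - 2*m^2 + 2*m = -3*m^2 + 24*m - 21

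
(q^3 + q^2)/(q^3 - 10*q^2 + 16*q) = q*(q + 1)/(q^2 - 10*q + 16)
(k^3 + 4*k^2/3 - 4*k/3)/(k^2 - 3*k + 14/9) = 3*k*(k + 2)/(3*k - 7)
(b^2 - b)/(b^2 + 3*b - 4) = b/(b + 4)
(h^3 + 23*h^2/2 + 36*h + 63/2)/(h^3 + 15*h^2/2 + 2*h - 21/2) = (h + 3)/(h - 1)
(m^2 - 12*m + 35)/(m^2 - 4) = (m^2 - 12*m + 35)/(m^2 - 4)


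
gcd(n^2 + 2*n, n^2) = n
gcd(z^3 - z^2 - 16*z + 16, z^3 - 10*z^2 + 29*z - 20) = z^2 - 5*z + 4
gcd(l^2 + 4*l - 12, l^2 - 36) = l + 6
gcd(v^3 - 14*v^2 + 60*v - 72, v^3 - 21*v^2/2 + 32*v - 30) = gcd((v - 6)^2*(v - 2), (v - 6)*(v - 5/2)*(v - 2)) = v^2 - 8*v + 12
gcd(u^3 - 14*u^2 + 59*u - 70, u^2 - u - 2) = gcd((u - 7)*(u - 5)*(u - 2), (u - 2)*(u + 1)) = u - 2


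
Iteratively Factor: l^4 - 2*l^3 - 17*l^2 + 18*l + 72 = (l - 3)*(l^3 + l^2 - 14*l - 24) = (l - 3)*(l + 3)*(l^2 - 2*l - 8) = (l - 4)*(l - 3)*(l + 3)*(l + 2)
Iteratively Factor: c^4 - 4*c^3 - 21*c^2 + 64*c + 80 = (c + 1)*(c^3 - 5*c^2 - 16*c + 80) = (c - 4)*(c + 1)*(c^2 - c - 20) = (c - 4)*(c + 1)*(c + 4)*(c - 5)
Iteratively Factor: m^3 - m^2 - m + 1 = (m + 1)*(m^2 - 2*m + 1) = (m - 1)*(m + 1)*(m - 1)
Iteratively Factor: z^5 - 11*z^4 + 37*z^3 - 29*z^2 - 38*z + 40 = (z + 1)*(z^4 - 12*z^3 + 49*z^2 - 78*z + 40) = (z - 5)*(z + 1)*(z^3 - 7*z^2 + 14*z - 8) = (z - 5)*(z - 1)*(z + 1)*(z^2 - 6*z + 8) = (z - 5)*(z - 4)*(z - 1)*(z + 1)*(z - 2)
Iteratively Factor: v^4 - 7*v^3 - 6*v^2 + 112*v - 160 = (v - 2)*(v^3 - 5*v^2 - 16*v + 80) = (v - 5)*(v - 2)*(v^2 - 16) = (v - 5)*(v - 2)*(v + 4)*(v - 4)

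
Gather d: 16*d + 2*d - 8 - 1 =18*d - 9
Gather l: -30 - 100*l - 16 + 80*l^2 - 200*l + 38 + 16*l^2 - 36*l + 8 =96*l^2 - 336*l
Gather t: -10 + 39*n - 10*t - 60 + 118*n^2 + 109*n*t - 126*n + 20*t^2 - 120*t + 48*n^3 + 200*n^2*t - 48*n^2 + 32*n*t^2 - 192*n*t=48*n^3 + 70*n^2 - 87*n + t^2*(32*n + 20) + t*(200*n^2 - 83*n - 130) - 70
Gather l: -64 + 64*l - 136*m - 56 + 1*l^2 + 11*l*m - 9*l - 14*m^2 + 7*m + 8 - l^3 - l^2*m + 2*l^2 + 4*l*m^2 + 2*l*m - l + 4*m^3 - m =-l^3 + l^2*(3 - m) + l*(4*m^2 + 13*m + 54) + 4*m^3 - 14*m^2 - 130*m - 112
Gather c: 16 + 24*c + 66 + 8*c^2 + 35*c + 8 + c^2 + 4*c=9*c^2 + 63*c + 90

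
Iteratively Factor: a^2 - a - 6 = (a - 3)*(a + 2)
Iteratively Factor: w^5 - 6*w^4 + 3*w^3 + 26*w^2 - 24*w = (w - 1)*(w^4 - 5*w^3 - 2*w^2 + 24*w) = w*(w - 1)*(w^3 - 5*w^2 - 2*w + 24) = w*(w - 4)*(w - 1)*(w^2 - w - 6) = w*(w - 4)*(w - 3)*(w - 1)*(w + 2)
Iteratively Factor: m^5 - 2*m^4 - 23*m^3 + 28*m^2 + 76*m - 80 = (m + 4)*(m^4 - 6*m^3 + m^2 + 24*m - 20) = (m - 2)*(m + 4)*(m^3 - 4*m^2 - 7*m + 10) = (m - 2)*(m - 1)*(m + 4)*(m^2 - 3*m - 10) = (m - 5)*(m - 2)*(m - 1)*(m + 4)*(m + 2)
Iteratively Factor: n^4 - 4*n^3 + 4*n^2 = (n - 2)*(n^3 - 2*n^2) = (n - 2)^2*(n^2) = n*(n - 2)^2*(n)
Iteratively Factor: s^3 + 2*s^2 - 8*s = (s - 2)*(s^2 + 4*s) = s*(s - 2)*(s + 4)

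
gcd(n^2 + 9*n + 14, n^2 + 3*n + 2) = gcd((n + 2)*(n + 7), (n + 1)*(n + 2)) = n + 2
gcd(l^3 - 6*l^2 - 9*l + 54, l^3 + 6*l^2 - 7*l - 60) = l - 3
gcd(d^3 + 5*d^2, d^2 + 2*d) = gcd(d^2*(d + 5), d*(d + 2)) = d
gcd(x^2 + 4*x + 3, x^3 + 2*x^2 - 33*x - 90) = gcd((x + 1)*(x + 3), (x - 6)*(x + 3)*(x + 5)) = x + 3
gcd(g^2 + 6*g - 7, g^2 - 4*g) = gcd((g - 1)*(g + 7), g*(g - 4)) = 1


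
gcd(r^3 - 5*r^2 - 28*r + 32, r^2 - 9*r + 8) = r^2 - 9*r + 8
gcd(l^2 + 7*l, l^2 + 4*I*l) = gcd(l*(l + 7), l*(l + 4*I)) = l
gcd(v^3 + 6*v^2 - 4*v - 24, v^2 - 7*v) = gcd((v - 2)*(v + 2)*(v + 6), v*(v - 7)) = 1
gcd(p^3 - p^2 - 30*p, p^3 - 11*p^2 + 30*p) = p^2 - 6*p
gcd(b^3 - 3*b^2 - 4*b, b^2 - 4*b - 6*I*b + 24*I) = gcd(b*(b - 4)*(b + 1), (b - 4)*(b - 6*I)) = b - 4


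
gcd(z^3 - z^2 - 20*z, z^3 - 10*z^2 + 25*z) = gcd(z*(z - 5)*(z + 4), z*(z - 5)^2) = z^2 - 5*z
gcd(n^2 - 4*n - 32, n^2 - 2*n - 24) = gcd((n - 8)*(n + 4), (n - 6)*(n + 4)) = n + 4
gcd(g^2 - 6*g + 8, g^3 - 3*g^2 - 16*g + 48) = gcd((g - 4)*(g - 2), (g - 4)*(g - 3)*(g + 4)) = g - 4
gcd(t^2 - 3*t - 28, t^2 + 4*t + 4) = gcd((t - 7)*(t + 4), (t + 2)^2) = 1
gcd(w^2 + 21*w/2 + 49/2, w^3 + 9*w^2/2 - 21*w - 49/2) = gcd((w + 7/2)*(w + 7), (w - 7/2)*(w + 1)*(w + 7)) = w + 7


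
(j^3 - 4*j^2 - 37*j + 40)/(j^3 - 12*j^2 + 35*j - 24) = (j + 5)/(j - 3)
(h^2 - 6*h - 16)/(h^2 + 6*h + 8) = (h - 8)/(h + 4)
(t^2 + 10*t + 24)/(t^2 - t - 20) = (t + 6)/(t - 5)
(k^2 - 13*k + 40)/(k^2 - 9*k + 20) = (k - 8)/(k - 4)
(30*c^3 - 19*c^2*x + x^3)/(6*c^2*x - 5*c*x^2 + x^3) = (5*c + x)/x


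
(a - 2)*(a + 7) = a^2 + 5*a - 14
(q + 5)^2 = q^2 + 10*q + 25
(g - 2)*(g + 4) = g^2 + 2*g - 8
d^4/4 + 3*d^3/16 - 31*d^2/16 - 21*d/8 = d*(d/4 + 1/2)*(d - 3)*(d + 7/4)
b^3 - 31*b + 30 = (b - 5)*(b - 1)*(b + 6)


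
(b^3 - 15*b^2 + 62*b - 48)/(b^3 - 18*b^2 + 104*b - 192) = (b - 1)/(b - 4)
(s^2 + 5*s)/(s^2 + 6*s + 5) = s/(s + 1)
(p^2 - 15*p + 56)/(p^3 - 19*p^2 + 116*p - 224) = 1/(p - 4)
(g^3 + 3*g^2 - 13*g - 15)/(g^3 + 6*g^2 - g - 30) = (g^2 - 2*g - 3)/(g^2 + g - 6)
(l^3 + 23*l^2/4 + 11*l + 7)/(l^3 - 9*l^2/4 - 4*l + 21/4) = (l^2 + 4*l + 4)/(l^2 - 4*l + 3)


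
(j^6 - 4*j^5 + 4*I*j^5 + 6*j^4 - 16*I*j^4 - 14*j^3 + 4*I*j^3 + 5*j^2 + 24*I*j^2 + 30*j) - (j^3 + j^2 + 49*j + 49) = j^6 - 4*j^5 + 4*I*j^5 + 6*j^4 - 16*I*j^4 - 15*j^3 + 4*I*j^3 + 4*j^2 + 24*I*j^2 - 19*j - 49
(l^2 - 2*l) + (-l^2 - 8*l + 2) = 2 - 10*l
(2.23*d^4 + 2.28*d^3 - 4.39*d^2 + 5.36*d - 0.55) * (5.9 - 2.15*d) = -4.7945*d^5 + 8.255*d^4 + 22.8905*d^3 - 37.425*d^2 + 32.8065*d - 3.245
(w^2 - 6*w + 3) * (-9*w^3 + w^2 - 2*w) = -9*w^5 + 55*w^4 - 35*w^3 + 15*w^2 - 6*w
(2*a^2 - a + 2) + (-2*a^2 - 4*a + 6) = 8 - 5*a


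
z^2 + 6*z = z*(z + 6)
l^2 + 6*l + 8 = (l + 2)*(l + 4)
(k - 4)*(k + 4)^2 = k^3 + 4*k^2 - 16*k - 64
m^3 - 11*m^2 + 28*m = m*(m - 7)*(m - 4)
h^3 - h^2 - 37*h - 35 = (h - 7)*(h + 1)*(h + 5)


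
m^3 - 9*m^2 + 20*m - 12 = (m - 6)*(m - 2)*(m - 1)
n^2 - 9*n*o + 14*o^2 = (n - 7*o)*(n - 2*o)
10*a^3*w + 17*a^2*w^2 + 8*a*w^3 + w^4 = w*(a + w)*(2*a + w)*(5*a + w)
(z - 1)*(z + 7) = z^2 + 6*z - 7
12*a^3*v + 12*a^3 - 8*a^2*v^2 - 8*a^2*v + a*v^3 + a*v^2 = (-6*a + v)*(-2*a + v)*(a*v + a)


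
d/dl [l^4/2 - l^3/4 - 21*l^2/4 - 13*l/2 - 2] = 2*l^3 - 3*l^2/4 - 21*l/2 - 13/2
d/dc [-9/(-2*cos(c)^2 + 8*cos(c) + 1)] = 36*(cos(c) - 2)*sin(c)/(8*cos(c) - cos(2*c))^2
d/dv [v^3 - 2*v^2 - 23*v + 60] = 3*v^2 - 4*v - 23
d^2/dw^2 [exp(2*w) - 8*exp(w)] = 4*(exp(w) - 2)*exp(w)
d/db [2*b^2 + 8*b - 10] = 4*b + 8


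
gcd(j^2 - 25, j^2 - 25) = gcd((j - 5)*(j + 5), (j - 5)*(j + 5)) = j^2 - 25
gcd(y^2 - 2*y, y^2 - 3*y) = y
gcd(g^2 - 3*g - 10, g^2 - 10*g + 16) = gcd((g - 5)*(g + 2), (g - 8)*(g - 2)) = 1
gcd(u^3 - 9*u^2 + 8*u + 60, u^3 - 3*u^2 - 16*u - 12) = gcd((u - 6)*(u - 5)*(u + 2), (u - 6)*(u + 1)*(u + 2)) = u^2 - 4*u - 12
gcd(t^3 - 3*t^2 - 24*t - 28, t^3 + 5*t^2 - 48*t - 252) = t - 7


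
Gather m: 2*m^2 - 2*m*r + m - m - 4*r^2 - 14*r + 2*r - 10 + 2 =2*m^2 - 2*m*r - 4*r^2 - 12*r - 8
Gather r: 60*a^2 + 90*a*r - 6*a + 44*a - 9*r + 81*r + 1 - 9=60*a^2 + 38*a + r*(90*a + 72) - 8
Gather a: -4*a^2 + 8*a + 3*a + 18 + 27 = -4*a^2 + 11*a + 45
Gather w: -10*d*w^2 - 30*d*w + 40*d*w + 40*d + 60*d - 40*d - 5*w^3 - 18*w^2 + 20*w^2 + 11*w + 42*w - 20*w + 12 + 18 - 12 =60*d - 5*w^3 + w^2*(2 - 10*d) + w*(10*d + 33) + 18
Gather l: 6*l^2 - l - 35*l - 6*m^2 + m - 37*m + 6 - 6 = 6*l^2 - 36*l - 6*m^2 - 36*m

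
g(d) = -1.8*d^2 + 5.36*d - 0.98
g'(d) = 5.36 - 3.6*d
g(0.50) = 1.25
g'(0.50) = 3.56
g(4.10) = -9.26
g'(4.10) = -9.40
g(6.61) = -44.20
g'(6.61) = -18.44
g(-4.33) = -57.94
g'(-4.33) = 20.95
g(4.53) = -13.64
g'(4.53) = -10.95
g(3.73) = -6.03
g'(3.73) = -8.07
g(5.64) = -28.01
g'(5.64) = -14.94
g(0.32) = 0.55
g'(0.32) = 4.21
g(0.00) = -0.98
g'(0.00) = 5.36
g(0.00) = -0.98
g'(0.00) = 5.36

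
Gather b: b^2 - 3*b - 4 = b^2 - 3*b - 4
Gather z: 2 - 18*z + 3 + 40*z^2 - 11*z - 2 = 40*z^2 - 29*z + 3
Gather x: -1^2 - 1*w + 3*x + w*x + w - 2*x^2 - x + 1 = -2*x^2 + x*(w + 2)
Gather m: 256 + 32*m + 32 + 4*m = 36*m + 288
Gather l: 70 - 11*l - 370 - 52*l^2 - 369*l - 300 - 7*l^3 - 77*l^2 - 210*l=-7*l^3 - 129*l^2 - 590*l - 600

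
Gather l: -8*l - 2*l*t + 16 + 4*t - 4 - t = l*(-2*t - 8) + 3*t + 12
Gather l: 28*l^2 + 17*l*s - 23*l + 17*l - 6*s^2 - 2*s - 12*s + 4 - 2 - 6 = 28*l^2 + l*(17*s - 6) - 6*s^2 - 14*s - 4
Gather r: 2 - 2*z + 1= 3 - 2*z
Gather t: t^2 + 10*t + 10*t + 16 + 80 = t^2 + 20*t + 96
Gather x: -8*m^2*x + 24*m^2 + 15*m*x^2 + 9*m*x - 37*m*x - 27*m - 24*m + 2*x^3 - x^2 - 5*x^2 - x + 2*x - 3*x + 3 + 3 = 24*m^2 - 51*m + 2*x^3 + x^2*(15*m - 6) + x*(-8*m^2 - 28*m - 2) + 6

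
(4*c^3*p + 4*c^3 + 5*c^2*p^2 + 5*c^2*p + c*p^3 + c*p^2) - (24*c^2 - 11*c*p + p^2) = 4*c^3*p + 4*c^3 + 5*c^2*p^2 + 5*c^2*p - 24*c^2 + c*p^3 + c*p^2 + 11*c*p - p^2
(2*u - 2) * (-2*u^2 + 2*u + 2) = -4*u^3 + 8*u^2 - 4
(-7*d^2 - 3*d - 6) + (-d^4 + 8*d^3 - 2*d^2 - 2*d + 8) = -d^4 + 8*d^3 - 9*d^2 - 5*d + 2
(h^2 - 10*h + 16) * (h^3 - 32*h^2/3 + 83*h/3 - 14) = h^5 - 62*h^4/3 + 451*h^3/3 - 1384*h^2/3 + 1748*h/3 - 224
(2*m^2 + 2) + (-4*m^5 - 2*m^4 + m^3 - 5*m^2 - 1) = -4*m^5 - 2*m^4 + m^3 - 3*m^2 + 1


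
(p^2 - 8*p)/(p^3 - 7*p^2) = (p - 8)/(p*(p - 7))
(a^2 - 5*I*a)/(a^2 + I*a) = (a - 5*I)/(a + I)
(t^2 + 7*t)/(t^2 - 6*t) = (t + 7)/(t - 6)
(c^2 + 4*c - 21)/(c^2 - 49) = (c - 3)/(c - 7)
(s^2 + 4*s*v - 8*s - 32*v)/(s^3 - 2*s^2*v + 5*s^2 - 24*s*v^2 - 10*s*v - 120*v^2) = (s - 8)/(s^2 - 6*s*v + 5*s - 30*v)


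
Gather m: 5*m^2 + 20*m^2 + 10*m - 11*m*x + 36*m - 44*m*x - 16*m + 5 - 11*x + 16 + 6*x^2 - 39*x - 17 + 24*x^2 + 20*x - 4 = 25*m^2 + m*(30 - 55*x) + 30*x^2 - 30*x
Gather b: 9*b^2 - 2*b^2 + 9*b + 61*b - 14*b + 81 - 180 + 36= 7*b^2 + 56*b - 63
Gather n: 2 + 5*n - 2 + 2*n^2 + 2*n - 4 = 2*n^2 + 7*n - 4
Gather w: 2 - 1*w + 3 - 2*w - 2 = 3 - 3*w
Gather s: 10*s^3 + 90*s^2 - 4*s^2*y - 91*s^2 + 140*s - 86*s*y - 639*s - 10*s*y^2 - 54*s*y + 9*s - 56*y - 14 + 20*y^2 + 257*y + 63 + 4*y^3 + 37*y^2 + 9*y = 10*s^3 + s^2*(-4*y - 1) + s*(-10*y^2 - 140*y - 490) + 4*y^3 + 57*y^2 + 210*y + 49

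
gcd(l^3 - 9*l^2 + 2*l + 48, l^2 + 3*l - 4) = 1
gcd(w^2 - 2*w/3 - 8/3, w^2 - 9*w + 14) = w - 2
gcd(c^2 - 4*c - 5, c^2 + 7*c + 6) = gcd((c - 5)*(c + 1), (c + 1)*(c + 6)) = c + 1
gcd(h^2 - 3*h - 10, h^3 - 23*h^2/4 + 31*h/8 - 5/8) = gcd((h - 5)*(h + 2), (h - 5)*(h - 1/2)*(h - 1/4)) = h - 5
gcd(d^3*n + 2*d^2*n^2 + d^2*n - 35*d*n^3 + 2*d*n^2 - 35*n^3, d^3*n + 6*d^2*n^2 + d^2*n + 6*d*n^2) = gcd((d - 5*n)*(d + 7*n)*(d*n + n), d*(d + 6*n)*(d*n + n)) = d*n + n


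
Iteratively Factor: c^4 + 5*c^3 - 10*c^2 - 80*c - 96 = (c - 4)*(c^3 + 9*c^2 + 26*c + 24) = (c - 4)*(c + 2)*(c^2 + 7*c + 12) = (c - 4)*(c + 2)*(c + 3)*(c + 4)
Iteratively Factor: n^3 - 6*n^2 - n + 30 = (n - 5)*(n^2 - n - 6) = (n - 5)*(n - 3)*(n + 2)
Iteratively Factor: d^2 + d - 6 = (d + 3)*(d - 2)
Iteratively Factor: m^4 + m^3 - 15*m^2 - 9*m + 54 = (m + 3)*(m^3 - 2*m^2 - 9*m + 18) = (m - 2)*(m + 3)*(m^2 - 9) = (m - 2)*(m + 3)^2*(m - 3)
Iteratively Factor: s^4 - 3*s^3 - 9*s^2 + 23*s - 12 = (s - 1)*(s^3 - 2*s^2 - 11*s + 12) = (s - 1)^2*(s^2 - s - 12) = (s - 4)*(s - 1)^2*(s + 3)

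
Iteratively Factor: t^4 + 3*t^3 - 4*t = (t - 1)*(t^3 + 4*t^2 + 4*t) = (t - 1)*(t + 2)*(t^2 + 2*t) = (t - 1)*(t + 2)^2*(t)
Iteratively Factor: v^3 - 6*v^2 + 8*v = (v)*(v^2 - 6*v + 8) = v*(v - 2)*(v - 4)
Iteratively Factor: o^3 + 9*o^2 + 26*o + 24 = (o + 3)*(o^2 + 6*o + 8) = (o + 2)*(o + 3)*(o + 4)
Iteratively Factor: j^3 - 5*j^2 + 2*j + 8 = (j - 4)*(j^2 - j - 2) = (j - 4)*(j + 1)*(j - 2)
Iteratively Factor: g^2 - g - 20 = (g + 4)*(g - 5)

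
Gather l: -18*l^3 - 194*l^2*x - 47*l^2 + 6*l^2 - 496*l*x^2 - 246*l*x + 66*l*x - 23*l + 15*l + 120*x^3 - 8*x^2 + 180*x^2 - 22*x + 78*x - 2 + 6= -18*l^3 + l^2*(-194*x - 41) + l*(-496*x^2 - 180*x - 8) + 120*x^3 + 172*x^2 + 56*x + 4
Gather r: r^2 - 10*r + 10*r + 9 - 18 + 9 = r^2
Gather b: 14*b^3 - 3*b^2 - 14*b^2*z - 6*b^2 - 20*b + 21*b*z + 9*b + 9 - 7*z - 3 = 14*b^3 + b^2*(-14*z - 9) + b*(21*z - 11) - 7*z + 6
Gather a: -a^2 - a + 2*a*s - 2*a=-a^2 + a*(2*s - 3)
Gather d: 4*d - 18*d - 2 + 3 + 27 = 28 - 14*d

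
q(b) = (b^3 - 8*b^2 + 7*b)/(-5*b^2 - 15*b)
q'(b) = (10*b + 15)*(b^3 - 8*b^2 + 7*b)/(-5*b^2 - 15*b)^2 + (3*b^2 - 16*b + 7)/(-5*b^2 - 15*b)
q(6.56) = 0.05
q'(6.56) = -0.11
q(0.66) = -0.12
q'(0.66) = 0.40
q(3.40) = 0.27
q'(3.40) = -0.00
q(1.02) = 0.01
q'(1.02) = 0.30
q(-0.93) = -1.48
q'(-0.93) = 1.67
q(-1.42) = -2.58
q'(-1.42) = 3.00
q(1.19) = 0.05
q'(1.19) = 0.26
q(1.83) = 0.18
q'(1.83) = 0.14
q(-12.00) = 5.49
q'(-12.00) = -0.10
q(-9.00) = 5.33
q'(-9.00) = 0.02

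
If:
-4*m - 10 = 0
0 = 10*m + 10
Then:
No Solution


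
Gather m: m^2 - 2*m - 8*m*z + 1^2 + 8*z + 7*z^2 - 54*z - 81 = m^2 + m*(-8*z - 2) + 7*z^2 - 46*z - 80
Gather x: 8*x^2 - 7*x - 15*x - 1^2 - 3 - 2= 8*x^2 - 22*x - 6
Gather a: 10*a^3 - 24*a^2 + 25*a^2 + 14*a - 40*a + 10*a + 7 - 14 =10*a^3 + a^2 - 16*a - 7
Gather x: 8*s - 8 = 8*s - 8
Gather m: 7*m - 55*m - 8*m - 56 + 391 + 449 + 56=840 - 56*m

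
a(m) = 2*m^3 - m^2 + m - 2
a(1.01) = 0.05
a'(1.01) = 5.10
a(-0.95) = -5.57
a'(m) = 6*m^2 - 2*m + 1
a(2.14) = 15.16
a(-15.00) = -6992.00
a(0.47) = -1.54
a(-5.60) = -390.19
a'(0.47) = 1.39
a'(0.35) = 1.04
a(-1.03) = -6.28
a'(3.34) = 61.25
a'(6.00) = 205.00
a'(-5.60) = 200.36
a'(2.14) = 24.20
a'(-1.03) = 9.43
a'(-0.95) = 8.32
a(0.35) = -1.69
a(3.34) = 64.70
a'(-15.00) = 1381.00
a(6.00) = 400.00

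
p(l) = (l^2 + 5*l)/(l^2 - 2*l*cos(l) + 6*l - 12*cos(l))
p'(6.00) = 0.09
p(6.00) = 1.35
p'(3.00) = 0.05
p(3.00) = 0.54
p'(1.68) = -0.74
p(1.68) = 0.77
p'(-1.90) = -1.33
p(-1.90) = 1.15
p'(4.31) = 0.31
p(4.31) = 0.76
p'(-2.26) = -1.50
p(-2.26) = 1.68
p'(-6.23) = 14.21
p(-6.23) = 4.05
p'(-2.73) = -0.02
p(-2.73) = 2.11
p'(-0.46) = -0.35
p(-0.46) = 0.17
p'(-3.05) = 1.18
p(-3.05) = 1.90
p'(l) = (2*l + 5)/(l^2 - 2*l*cos(l) + 6*l - 12*cos(l)) + (l^2 + 5*l)*(-2*l*sin(l) - 2*l - 12*sin(l) + 2*cos(l) - 6)/(l^2 - 2*l*cos(l) + 6*l - 12*cos(l))^2 = (-2*l*(l + 5)*(l*sin(l) + l + 6*sin(l) - cos(l) + 3) + (2*l + 5)*(l^2 - 2*l*cos(l) + 6*l - 12*cos(l)))/((l + 6)^2*(l - 2*cos(l))^2)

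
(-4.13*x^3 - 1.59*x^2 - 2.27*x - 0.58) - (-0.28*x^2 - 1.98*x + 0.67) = -4.13*x^3 - 1.31*x^2 - 0.29*x - 1.25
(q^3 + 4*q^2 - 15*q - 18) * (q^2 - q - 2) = q^5 + 3*q^4 - 21*q^3 - 11*q^2 + 48*q + 36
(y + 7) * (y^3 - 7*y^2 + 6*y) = y^4 - 43*y^2 + 42*y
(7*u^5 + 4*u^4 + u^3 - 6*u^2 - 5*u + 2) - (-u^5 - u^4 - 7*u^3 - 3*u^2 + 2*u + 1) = 8*u^5 + 5*u^4 + 8*u^3 - 3*u^2 - 7*u + 1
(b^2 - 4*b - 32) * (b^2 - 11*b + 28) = b^4 - 15*b^3 + 40*b^2 + 240*b - 896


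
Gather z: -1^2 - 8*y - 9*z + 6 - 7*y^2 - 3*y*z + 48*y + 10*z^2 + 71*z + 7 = -7*y^2 + 40*y + 10*z^2 + z*(62 - 3*y) + 12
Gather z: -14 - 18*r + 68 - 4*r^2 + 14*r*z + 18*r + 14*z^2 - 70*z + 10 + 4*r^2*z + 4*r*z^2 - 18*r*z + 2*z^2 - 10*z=-4*r^2 + z^2*(4*r + 16) + z*(4*r^2 - 4*r - 80) + 64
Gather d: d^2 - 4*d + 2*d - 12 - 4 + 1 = d^2 - 2*d - 15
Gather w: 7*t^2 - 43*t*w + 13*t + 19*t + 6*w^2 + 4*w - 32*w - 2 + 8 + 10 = 7*t^2 + 32*t + 6*w^2 + w*(-43*t - 28) + 16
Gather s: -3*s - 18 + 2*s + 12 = -s - 6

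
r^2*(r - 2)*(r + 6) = r^4 + 4*r^3 - 12*r^2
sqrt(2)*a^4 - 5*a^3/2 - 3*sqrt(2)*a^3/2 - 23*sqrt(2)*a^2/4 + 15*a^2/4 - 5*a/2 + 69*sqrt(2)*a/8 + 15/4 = (a - 3/2)*(a - 5*sqrt(2)/2)*(a + sqrt(2))*(sqrt(2)*a + 1/2)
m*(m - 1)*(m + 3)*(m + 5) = m^4 + 7*m^3 + 7*m^2 - 15*m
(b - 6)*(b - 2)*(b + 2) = b^3 - 6*b^2 - 4*b + 24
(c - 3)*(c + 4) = c^2 + c - 12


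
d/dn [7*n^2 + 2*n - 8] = 14*n + 2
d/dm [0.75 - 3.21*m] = -3.21000000000000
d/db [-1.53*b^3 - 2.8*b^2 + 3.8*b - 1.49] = -4.59*b^2 - 5.6*b + 3.8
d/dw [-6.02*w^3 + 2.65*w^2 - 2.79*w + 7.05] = -18.06*w^2 + 5.3*w - 2.79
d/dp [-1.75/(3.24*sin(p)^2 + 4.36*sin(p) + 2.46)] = (11.34*sin(p) + 7.63)*cos(p)/(3.24*sin(p)^2 + 4.36*sin(p) + 2.46)^2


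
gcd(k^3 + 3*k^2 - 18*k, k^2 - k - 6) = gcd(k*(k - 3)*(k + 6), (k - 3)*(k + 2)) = k - 3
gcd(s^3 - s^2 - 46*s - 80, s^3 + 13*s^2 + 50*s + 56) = s + 2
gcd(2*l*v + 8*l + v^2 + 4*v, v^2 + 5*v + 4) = v + 4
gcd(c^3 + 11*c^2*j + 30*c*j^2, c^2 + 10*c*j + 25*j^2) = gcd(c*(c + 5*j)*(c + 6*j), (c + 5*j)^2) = c + 5*j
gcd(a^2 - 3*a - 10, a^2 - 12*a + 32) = 1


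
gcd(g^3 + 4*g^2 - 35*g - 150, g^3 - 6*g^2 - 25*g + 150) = g^2 - g - 30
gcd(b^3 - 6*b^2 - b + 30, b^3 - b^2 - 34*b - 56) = b + 2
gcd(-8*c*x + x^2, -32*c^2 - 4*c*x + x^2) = -8*c + x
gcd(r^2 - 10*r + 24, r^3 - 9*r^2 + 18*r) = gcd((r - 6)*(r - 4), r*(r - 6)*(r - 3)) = r - 6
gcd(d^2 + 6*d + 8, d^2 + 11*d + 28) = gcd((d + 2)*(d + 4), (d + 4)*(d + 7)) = d + 4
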